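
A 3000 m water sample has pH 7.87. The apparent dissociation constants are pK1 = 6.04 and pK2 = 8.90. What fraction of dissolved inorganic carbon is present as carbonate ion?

α₂ = 0.0842

α₂ = 1 / (1 + [H⁺]/K2 + [H⁺]²/(K1K2)) = 1 / (1 + 10^+1.03 + 10^-0.80)
   = 1 / (1 + 10.715 + 0.15849) = 1/11.874 = 0.08422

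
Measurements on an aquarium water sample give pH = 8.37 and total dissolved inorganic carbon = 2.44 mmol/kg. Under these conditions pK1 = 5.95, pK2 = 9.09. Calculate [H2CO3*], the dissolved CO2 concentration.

[CO2*] = 7.77 μmol/kg

α₀ = 1 / (1 + K1/[H⁺] + K1K2/[H⁺]²) = 1 / (1 + 10^+2.42 + 10^+1.70)
   = 1 / (1 + 263.03 + 50.119) = 1/314.15 = 0.003183
[CO2*] = α₀ × DIC = 0.003183 × 2.44 = 0.00777 mmol/kg = 7.77 μmol/kg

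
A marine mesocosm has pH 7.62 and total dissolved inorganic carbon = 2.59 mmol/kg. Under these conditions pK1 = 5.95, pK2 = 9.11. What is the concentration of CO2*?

α₀ = 1 / (1 + K1/[H⁺] + K1K2/[H⁺]²) = 1 / (1 + 10^+1.67 + 10^+0.18)
   = 1 / (1 + 46.774 + 1.5136) = 1/49.287 = 0.02029
[CO2*] = α₀ × DIC = 0.02029 × 2.59 = 0.0525 mmol/kg

[CO2*] = 0.0525 mmol/kg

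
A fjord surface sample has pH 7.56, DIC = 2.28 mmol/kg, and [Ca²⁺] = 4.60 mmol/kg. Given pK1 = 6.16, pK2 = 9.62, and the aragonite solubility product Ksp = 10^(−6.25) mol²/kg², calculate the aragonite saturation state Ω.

α₂ = 1 / (1 + [H⁺]/K2 + [H⁺]²/(K1K2)) = 1 / (1 + 10^+2.06 + 10^+0.66)
   = 1 / (1 + 114.82 + 4.5709) = 1/120.39 = 0.008307
[CO3²⁻] = α₂ × DIC = 0.008307 × 2.28 = 0.01894 mmol/kg = 18.94 μmol/kg
Ksp = 10^(−6.25) = 5.623×10^-7
Ω = [Ca²⁺][CO3²⁻]/Ksp = (4.60×10^-3)(1.894×10^-5) / 5.623×10^-7 = 0.155

Ω = 0.155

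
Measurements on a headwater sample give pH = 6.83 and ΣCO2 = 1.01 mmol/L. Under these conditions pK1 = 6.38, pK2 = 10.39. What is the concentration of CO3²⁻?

α₂ = 1 / (1 + [H⁺]/K2 + [H⁺]²/(K1K2)) = 1 / (1 + 10^+3.56 + 10^+3.11)
   = 1 / (1 + 3630.8 + 1288.2) = 1/4920.0 = 0.0002033
[CO3²⁻] = α₂ × DIC = 0.0002033 × 1.01 = 0.000205 mmol/L = 0.205 μmol/L

[CO3²⁻] = 0.205 μmol/L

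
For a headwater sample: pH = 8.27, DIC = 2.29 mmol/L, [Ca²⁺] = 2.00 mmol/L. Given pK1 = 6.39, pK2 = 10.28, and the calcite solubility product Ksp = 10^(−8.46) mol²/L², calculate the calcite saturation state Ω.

α₂ = 1 / (1 + [H⁺]/K2 + [H⁺]²/(K1K2)) = 1 / (1 + 10^+2.01 + 10^+0.13)
   = 1 / (1 + 102.33 + 1.3490) = 1/104.68 = 0.009553
[CO3²⁻] = α₂ × DIC = 0.009553 × 2.29 = 0.02188 mmol/L
Ksp = 10^(−8.46) = 3.467×10^-9
Ω = [Ca²⁺][CO3²⁻]/Ksp = (2.00×10^-3)(2.188×10^-5) / 3.467×10^-9 = 12.6

Ω = 12.6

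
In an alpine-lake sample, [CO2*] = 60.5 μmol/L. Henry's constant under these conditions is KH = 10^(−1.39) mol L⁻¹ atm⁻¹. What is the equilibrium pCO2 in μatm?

KH = 10^(−1.39) = 4.074×10^-2 mol L⁻¹ atm⁻¹
pCO2 = [CO2*]/KH = 60.5×10^-6 / 4.074×10^-2 = 1.49×10^-3 atm = 1490 μatm

pCO2 = 1490 μatm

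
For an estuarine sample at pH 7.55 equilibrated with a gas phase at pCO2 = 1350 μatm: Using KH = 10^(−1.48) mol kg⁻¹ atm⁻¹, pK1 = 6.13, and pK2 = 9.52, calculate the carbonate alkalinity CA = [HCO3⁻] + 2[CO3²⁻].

CA = 1.20 mmol/kg

[CO2*] = KH · pCO2 = 10^(−1.48) × 1350×10^-6 = 4.470×10^-5 mol/kg
α₀ = 1/(1 + K1/[H⁺] + K1K2/[H⁺]²) = 1/(1 + 10^+1.42 + 10^-0.55) = 0.03625
DIC = [CO2*]/α₀ = 4.470×10^-5 / 0.03625 = 1.233 mmol/kg
CA = (α₁ + 2α₂)·DIC = (0.9535 + 2×0.01022) × 1.233 = 1.20 mmol/kg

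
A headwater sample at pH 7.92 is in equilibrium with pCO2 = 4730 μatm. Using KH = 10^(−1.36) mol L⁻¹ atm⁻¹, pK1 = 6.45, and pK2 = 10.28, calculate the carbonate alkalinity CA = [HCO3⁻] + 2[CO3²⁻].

CA = 6.15 mmol/L

[CO2*] = KH · pCO2 = 10^(−1.36) × 4730×10^-6 = 2.065×10^-4 mol/L
α₀ = 1/(1 + K1/[H⁺] + K1K2/[H⁺]²) = 1/(1 + 10^+1.47 + 10^-0.89) = 0.03264
DIC = [CO2*]/α₀ = 2.065×10^-4 / 0.03264 = 6.326 mmol/L
CA = (α₁ + 2α₂)·DIC = (0.9632 + 2×0.004204) × 6.326 = 6.15 mmol/L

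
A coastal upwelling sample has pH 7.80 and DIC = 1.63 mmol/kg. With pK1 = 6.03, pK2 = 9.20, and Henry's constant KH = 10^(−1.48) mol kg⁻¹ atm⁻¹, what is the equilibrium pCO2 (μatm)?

pCO2 = 791 μatm

α₀ = 1 / (1 + K1/[H⁺] + K1K2/[H⁺]²) = 1 / (1 + 10^+1.77 + 10^+0.37)
   = 1 / (1 + 58.884 + 2.3442) = 1/62.229 = 0.01607
[CO2*] = α₀ × DIC = 0.01607 × 1.63 = 0.02619 mmol/kg
pCO2 = [CO2*]/KH = 2.619×10^-5 / 3.311×10^-2 = 791 μatm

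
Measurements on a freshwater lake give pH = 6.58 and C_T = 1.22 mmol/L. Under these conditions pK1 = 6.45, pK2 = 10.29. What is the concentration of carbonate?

α₂ = 1 / (1 + [H⁺]/K2 + [H⁺]²/(K1K2)) = 1 / (1 + 10^+3.71 + 10^+3.58)
   = 1 / (1 + 5128.6 + 3801.9) = 1/8931.5 = 0.0001120
[CO3²⁻] = α₂ × DIC = 0.0001120 × 1.22 = 0.000137 mmol/L = 0.137 μmol/L

[CO3²⁻] = 0.137 μmol/L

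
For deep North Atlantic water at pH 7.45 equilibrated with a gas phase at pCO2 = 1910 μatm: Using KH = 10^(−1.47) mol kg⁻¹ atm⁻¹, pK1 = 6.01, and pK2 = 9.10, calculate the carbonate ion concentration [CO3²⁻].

[CO2*] = KH · pCO2 = 10^(−1.47) × 1910×10^-6 = 6.472×10^-5 mol/kg
α₀ = 1/(1 + K1/[H⁺] + K1K2/[H⁺]²) = 1/(1 + 10^+1.44 + 10^-0.21) = 0.03429
DIC = [CO2*]/α₀ = 6.472×10^-5 / 0.03429 = 1.887 mmol/kg
[CO3²⁻] = α₂·DIC; α₂ = 0.02115, so [CO3²⁻] = 0.02115 × 1.887 = 0.0399 mmol/kg

[CO3²⁻] = 0.0399 mmol/kg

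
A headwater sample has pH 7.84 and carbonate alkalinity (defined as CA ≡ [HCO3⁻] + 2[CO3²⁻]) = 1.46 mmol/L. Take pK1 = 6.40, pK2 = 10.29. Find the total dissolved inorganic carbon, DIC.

DIC = 1.51 mmol/L

CA = [HCO3⁻] + 2[CO3²⁻] = (α₁ + 2α₂)·DIC
At pH 7.84: [H⁺]/K1 = 10^-1.44 = 0.036308, K2/[H⁺] = 10^-2.45 = 0.0035481
α₁ = 1/(1 + 0.036308 + 0.0035481) = 1/1.0399 = 0.9617; α₂ = α₁·K2/[H⁺] = 0.003412
α₁ + 2α₂ = 0.9685
DIC = CA / (α₁ + 2α₂) = 1.46 / 0.9685 = 1.51 mmol/L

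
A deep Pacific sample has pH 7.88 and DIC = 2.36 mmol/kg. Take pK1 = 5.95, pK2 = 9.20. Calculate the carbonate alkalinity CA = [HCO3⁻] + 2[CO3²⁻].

CA = 2.44 mmol/kg

CA = [HCO3⁻] + 2[CO3²⁻] = (α₁ + 2α₂)·DIC
At pH 7.88: [H⁺]/K1 = 10^-1.93 = 0.011749, K2/[H⁺] = 10^-1.32 = 0.047863
α₁ = 1/(1 + 0.011749 + 0.047863) = 1/1.0596 = 0.9437; α₂ = α₁·K2/[H⁺] = 0.04517
α₁ + 2α₂ = 1.0341
CA = 1.0341 × 2.36 = 2.44 mmol/kg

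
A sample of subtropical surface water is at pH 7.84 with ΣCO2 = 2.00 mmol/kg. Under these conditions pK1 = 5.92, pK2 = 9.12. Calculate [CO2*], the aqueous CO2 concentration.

α₀ = 1 / (1 + K1/[H⁺] + K1K2/[H⁺]²) = 1 / (1 + 10^+1.92 + 10^+0.64)
   = 1 / (1 + 83.176 + 4.3652) = 1/88.542 = 0.01129
[CO2*] = α₀ × DIC = 0.01129 × 2.00 = 0.0226 mmol/kg

[CO2*] = 0.0226 mmol/kg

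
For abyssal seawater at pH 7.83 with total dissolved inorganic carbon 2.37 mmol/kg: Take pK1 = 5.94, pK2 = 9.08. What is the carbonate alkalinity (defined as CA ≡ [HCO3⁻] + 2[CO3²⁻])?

CA = [HCO3⁻] + 2[CO3²⁻] = (α₁ + 2α₂)·DIC
At pH 7.83: [H⁺]/K1 = 10^-1.89 = 0.012882, K2/[H⁺] = 10^-1.25 = 0.056234
α₁ = 1/(1 + 0.012882 + 0.056234) = 1/1.0691 = 0.9354; α₂ = α₁·K2/[H⁺] = 0.05260
α₁ + 2α₂ = 1.0405
CA = 1.0405 × 2.37 = 2.47 mmol/kg

CA = 2.47 mmol/kg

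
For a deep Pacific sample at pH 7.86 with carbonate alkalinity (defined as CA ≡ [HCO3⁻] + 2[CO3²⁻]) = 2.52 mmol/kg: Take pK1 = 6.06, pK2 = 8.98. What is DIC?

CA = [HCO3⁻] + 2[CO3²⁻] = (α₁ + 2α₂)·DIC
At pH 7.86: [H⁺]/K1 = 10^-1.80 = 0.015849, K2/[H⁺] = 10^-1.12 = 0.075858
α₁ = 1/(1 + 0.015849 + 0.075858) = 1/1.0917 = 0.9160; α₂ = α₁·K2/[H⁺] = 0.06949
α₁ + 2α₂ = 1.0550
DIC = CA / (α₁ + 2α₂) = 2.52 / 1.0550 = 2.39 mmol/kg

DIC = 2.39 mmol/kg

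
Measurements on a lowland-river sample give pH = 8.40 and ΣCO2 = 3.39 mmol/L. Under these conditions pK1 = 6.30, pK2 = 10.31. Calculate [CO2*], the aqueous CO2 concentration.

[CO2*] = 0.0264 mmol/L

α₀ = 1 / (1 + K1/[H⁺] + K1K2/[H⁺]²) = 1 / (1 + 10^+2.10 + 10^+0.19)
   = 1 / (1 + 125.89 + 1.5488) = 1/128.44 = 0.007786
[CO2*] = α₀ × DIC = 0.007786 × 3.39 = 0.0264 mmol/L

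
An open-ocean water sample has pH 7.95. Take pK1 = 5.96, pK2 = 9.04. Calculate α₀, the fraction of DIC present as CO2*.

α₀ = 0.00937

α₀ = 1 / (1 + K1/[H⁺] + K1K2/[H⁺]²) = 1 / (1 + 10^+1.99 + 10^+0.90)
   = 1 / (1 + 97.724 + 7.9433) = 1/106.67 = 0.009375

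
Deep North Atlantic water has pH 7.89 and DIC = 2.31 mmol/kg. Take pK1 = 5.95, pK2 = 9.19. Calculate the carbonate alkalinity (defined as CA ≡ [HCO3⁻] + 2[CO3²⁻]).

CA = 2.39 mmol/kg

CA = [HCO3⁻] + 2[CO3²⁻] = (α₁ + 2α₂)·DIC
At pH 7.89: [H⁺]/K1 = 10^-1.94 = 0.011482, K2/[H⁺] = 10^-1.30 = 0.050119
α₁ = 1/(1 + 0.011482 + 0.050119) = 1/1.0616 = 0.9420; α₂ = α₁·K2/[H⁺] = 0.04721
α₁ + 2α₂ = 1.0364
CA = 1.0364 × 2.31 = 2.39 mmol/kg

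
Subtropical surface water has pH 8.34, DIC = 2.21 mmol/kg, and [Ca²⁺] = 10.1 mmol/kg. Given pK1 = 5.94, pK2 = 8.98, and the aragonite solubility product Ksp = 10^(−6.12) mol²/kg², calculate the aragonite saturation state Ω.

Ω = 5.47

α₂ = 1 / (1 + [H⁺]/K2 + [H⁺]²/(K1K2)) = 1 / (1 + 10^+0.64 + 10^-1.76)
   = 1 / (1 + 4.3652 + 0.017378) = 1/5.3825 = 0.1858
[CO3²⁻] = α₂ × DIC = 0.1858 × 2.21 = 0.4106 mmol/kg
Ksp = 10^(−6.12) = 7.586×10^-7
Ω = [Ca²⁺][CO3²⁻]/Ksp = (10.1×10^-3)(4.106×10^-4) / 7.586×10^-7 = 5.47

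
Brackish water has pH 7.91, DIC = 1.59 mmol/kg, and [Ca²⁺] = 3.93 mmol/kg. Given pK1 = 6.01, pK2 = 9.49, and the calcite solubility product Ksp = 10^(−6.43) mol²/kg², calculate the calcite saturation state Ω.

Ω = 0.426

α₂ = 1 / (1 + [H⁺]/K2 + [H⁺]²/(K1K2)) = 1 / (1 + 10^+1.58 + 10^-0.32)
   = 1 / (1 + 38.019 + 0.47863) = 1/39.498 = 0.02532
[CO3²⁻] = α₂ × DIC = 0.02532 × 1.59 = 0.04026 mmol/kg
Ksp = 10^(−6.43) = 3.715×10^-7
Ω = [Ca²⁺][CO3²⁻]/Ksp = (3.93×10^-3)(4.026×10^-5) / 3.715×10^-7 = 0.426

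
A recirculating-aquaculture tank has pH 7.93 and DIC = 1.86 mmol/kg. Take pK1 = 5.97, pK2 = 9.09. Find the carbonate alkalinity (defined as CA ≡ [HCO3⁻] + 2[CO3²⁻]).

CA = 1.96 mmol/kg

CA = [HCO3⁻] + 2[CO3²⁻] = (α₁ + 2α₂)·DIC
At pH 7.93: [H⁺]/K1 = 10^-1.96 = 0.010965, K2/[H⁺] = 10^-1.16 = 0.069183
α₁ = 1/(1 + 0.010965 + 0.069183) = 1/1.0801 = 0.9258; α₂ = α₁·K2/[H⁺] = 0.06405
α₁ + 2α₂ = 1.0539
CA = 1.0539 × 1.86 = 1.96 mmol/kg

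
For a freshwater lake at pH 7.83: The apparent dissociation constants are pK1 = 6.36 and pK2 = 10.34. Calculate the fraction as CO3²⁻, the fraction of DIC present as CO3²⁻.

α₂ = 0.00298

α₂ = 1 / (1 + [H⁺]/K2 + [H⁺]²/(K1K2)) = 1 / (1 + 10^+2.51 + 10^+1.04)
   = 1 / (1 + 323.59 + 10.965) = 1/335.56 = 0.002980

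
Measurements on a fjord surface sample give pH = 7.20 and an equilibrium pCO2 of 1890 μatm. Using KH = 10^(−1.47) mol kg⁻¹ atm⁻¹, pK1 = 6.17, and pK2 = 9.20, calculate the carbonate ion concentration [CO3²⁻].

[CO2*] = KH · pCO2 = 10^(−1.47) × 1890×10^-6 = 6.404×10^-5 mol/kg
α₀ = 1/(1 + K1/[H⁺] + K1K2/[H⁺]²) = 1/(1 + 10^+1.03 + 10^-0.97) = 0.08459
DIC = [CO2*]/α₀ = 6.404×10^-5 / 0.08459 = 0.7571 mmol/kg
[CO3²⁻] = α₂·DIC; α₂ = 0.009064, so [CO3²⁻] = 0.009064 × 0.7571 = 0.00686 mmol/kg = 6.86 μmol/kg

[CO3²⁻] = 6.86 μmol/kg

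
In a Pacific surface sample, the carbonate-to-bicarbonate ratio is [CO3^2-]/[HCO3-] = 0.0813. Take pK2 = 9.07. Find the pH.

From K2 = [H⁺][CO3^2-]/[HCO3-]:  pH = pK2 + log₁₀([CO3^2-]/[HCO3-])
log₁₀(0.0813) = -1.090
pH = 9.07 + (-1.090) = 7.98

pH = 7.98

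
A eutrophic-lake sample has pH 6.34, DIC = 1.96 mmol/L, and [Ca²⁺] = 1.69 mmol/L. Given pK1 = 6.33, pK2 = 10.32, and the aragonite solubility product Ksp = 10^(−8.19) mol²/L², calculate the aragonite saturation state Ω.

Ω = 0.0272

α₂ = 1 / (1 + [H⁺]/K2 + [H⁺]²/(K1K2)) = 1 / (1 + 10^+3.98 + 10^+3.97)
   = 1 / (1 + 9549.9 + 9332.5) = 1/1.8883×10^4 = 5.296×10^-5
[CO3²⁻] = α₂ × DIC = 5.296×10^-5 × 1.96 = 0.0001038 mmol/L = 0.1038 μmol/L
Ksp = 10^(−8.19) = 6.457×10^-9
Ω = [Ca²⁺][CO3²⁻]/Ksp = (1.69×10^-3)(1.038×10^-7) / 6.457×10^-9 = 0.0272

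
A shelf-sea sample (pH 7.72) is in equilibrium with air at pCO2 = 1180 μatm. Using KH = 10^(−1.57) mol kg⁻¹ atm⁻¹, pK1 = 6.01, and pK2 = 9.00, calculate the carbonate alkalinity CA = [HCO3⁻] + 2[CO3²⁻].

CA = 1.80 mmol/kg

[CO2*] = KH · pCO2 = 10^(−1.57) × 1180×10^-6 = 3.176×10^-5 mol/kg
α₀ = 1/(1 + K1/[H⁺] + K1K2/[H⁺]²) = 1/(1 + 10^+1.71 + 10^+0.43) = 0.01819
DIC = [CO2*]/α₀ = 3.176×10^-5 / 0.01819 = 1.746 mmol/kg
CA = (α₁ + 2α₂)·DIC = (0.9329 + 2×0.04896) × 1.746 = 1.80 mmol/kg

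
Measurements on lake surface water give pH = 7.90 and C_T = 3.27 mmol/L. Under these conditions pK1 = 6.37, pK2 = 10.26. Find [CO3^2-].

[CO3²⁻] = 13.8 μmol/L

α₂ = 1 / (1 + [H⁺]/K2 + [H⁺]²/(K1K2)) = 1 / (1 + 10^+2.36 + 10^+0.83)
   = 1 / (1 + 229.09 + 6.7608) = 1/236.85 = 0.004222
[CO3²⁻] = α₂ × DIC = 0.004222 × 3.27 = 0.0138 mmol/L = 13.8 μmol/L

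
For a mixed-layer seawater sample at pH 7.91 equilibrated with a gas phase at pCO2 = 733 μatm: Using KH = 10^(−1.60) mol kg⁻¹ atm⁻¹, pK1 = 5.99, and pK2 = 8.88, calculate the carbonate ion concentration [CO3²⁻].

[CO2*] = KH · pCO2 = 10^(−1.60) × 733×10^-6 = 1.841×10^-5 mol/kg
α₀ = 1/(1 + K1/[H⁺] + K1K2/[H⁺]²) = 1/(1 + 10^+1.92 + 10^+0.95) = 0.01074
DIC = [CO2*]/α₀ = 1.841×10^-5 / 0.01074 = 1.714 mmol/kg
[CO3²⁻] = α₂·DIC; α₂ = 0.09574, so [CO3²⁻] = 0.09574 × 1.714 = 0.164 mmol/kg

[CO3²⁻] = 0.164 mmol/kg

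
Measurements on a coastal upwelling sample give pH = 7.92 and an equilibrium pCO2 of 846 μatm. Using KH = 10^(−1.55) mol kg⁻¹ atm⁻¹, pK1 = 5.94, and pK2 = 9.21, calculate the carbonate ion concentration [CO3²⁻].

[CO3²⁻] = 0.117 mmol/kg

[CO2*] = KH · pCO2 = 10^(−1.55) × 846×10^-6 = 2.384×10^-5 mol/kg
α₀ = 1/(1 + K1/[H⁺] + K1K2/[H⁺]²) = 1/(1 + 10^+1.98 + 10^+0.69) = 0.009862
DIC = [CO2*]/α₀ = 2.384×10^-5 / 0.009862 = 2.418 mmol/kg
[CO3²⁻] = α₂·DIC; α₂ = 0.04830, so [CO3²⁻] = 0.04830 × 2.418 = 0.117 mmol/kg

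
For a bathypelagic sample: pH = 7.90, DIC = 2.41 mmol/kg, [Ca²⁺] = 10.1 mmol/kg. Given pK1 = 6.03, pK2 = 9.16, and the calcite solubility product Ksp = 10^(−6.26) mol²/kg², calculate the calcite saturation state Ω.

Ω = 2.28

α₂ = 1 / (1 + [H⁺]/K2 + [H⁺]²/(K1K2)) = 1 / (1 + 10^+1.26 + 10^-0.61)
   = 1 / (1 + 18.197 + 0.24547) = 1/19.442 = 0.05143
[CO3²⁻] = α₂ × DIC = 0.05143 × 2.41 = 0.1240 mmol/kg
Ksp = 10^(−6.26) = 5.495×10^-7
Ω = [Ca²⁺][CO3²⁻]/Ksp = (10.1×10^-3)(1.240×10^-4) / 5.495×10^-7 = 2.28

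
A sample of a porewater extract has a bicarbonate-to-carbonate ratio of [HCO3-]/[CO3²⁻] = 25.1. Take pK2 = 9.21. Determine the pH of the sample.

pH = 7.81

From K2 = [H⁺][CO3²⁻]/[HCO3-]:  pH = pK2 − log₁₀([HCO3-]/[CO3²⁻])
log₁₀(25.1) = +1.400
pH = 9.21 − (+1.400) = 7.81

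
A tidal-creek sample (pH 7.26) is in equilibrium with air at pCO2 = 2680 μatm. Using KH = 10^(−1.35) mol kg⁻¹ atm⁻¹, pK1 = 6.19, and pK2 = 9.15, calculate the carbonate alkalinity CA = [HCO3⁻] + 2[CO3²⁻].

CA = 1.44 mmol/kg

[CO2*] = KH · pCO2 = 10^(−1.35) × 2680×10^-6 = 1.197×10^-4 mol/kg
α₀ = 1/(1 + K1/[H⁺] + K1K2/[H⁺]²) = 1/(1 + 10^+1.07 + 10^-0.82) = 0.07752
DIC = [CO2*]/α₀ = 1.197×10^-4 / 0.07752 = 1.544 mmol/kg
CA = (α₁ + 2α₂)·DIC = (0.9107 + 2×0.01173) × 1.544 = 1.44 mmol/kg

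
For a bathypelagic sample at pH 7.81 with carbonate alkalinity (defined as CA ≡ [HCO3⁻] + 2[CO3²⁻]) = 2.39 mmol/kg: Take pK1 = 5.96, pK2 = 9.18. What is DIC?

CA = [HCO3⁻] + 2[CO3²⁻] = (α₁ + 2α₂)·DIC
At pH 7.81: [H⁺]/K1 = 10^-1.85 = 0.014125, K2/[H⁺] = 10^-1.37 = 0.042658
α₁ = 1/(1 + 0.014125 + 0.042658) = 1/1.0568 = 0.9463; α₂ = α₁·K2/[H⁺] = 0.04037
α₁ + 2α₂ = 1.0270
DIC = CA / (α₁ + 2α₂) = 2.39 / 1.0270 = 2.33 mmol/kg

DIC = 2.33 mmol/kg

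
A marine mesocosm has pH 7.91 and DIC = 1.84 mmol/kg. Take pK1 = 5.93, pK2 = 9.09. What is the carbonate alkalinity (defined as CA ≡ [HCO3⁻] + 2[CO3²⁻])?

CA = 1.94 mmol/kg

CA = [HCO3⁻] + 2[CO3²⁻] = (α₁ + 2α₂)·DIC
At pH 7.91: [H⁺]/K1 = 10^-1.98 = 0.010471, K2/[H⁺] = 10^-1.18 = 0.066069
α₁ = 1/(1 + 0.010471 + 0.066069) = 1/1.0765 = 0.9289; α₂ = α₁·K2/[H⁺] = 0.06137
α₁ + 2α₂ = 1.0516
CA = 1.0516 × 1.84 = 1.94 mmol/kg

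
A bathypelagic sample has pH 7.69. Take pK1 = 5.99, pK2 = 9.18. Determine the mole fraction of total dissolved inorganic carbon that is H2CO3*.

α₀ = 0.0190

α₀ = 1 / (1 + K1/[H⁺] + K1K2/[H⁺]²) = 1 / (1 + 10^+1.70 + 10^+0.21)
   = 1 / (1 + 50.119 + 1.6218) = 1/52.741 = 0.01896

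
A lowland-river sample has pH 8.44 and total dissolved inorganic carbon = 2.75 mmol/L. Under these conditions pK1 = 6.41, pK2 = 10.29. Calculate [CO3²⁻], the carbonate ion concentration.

[CO3²⁻] = 0.0380 mmol/L

α₂ = 1 / (1 + [H⁺]/K2 + [H⁺]²/(K1K2)) = 1 / (1 + 10^+1.85 + 10^-0.18)
   = 1 / (1 + 70.795 + 0.66069) = 1/72.455 = 0.01380
[CO3²⁻] = α₂ × DIC = 0.01380 × 2.75 = 0.0380 mmol/L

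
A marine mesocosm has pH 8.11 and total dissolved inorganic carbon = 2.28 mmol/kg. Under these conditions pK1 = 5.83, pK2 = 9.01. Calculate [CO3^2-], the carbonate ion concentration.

α₂ = 1 / (1 + [H⁺]/K2 + [H⁺]²/(K1K2)) = 1 / (1 + 10^+0.90 + 10^-1.38)
   = 1 / (1 + 7.9433 + 0.041687) = 1/8.9850 = 0.1113
[CO3²⁻] = α₂ × DIC = 0.1113 × 2.28 = 0.254 mmol/kg

[CO3²⁻] = 0.254 mmol/kg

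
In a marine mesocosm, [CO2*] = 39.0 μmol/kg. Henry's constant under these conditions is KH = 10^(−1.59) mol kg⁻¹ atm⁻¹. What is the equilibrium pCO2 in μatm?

pCO2 = 1520 μatm

KH = 10^(−1.59) = 2.570×10^-2 mol kg⁻¹ atm⁻¹
pCO2 = [CO2*]/KH = 39.0×10^-6 / 2.570×10^-2 = 1.52×10^-3 atm = 1520 μatm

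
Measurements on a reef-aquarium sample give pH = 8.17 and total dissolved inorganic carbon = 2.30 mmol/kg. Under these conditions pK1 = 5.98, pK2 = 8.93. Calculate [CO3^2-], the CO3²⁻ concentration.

[CO3²⁻] = 0.339 mmol/kg

α₂ = 1 / (1 + [H⁺]/K2 + [H⁺]²/(K1K2)) = 1 / (1 + 10^+0.76 + 10^-1.43)
   = 1 / (1 + 5.7544 + 0.037154) = 1/6.7916 = 0.1472
[CO3²⁻] = α₂ × DIC = 0.1472 × 2.30 = 0.339 mmol/kg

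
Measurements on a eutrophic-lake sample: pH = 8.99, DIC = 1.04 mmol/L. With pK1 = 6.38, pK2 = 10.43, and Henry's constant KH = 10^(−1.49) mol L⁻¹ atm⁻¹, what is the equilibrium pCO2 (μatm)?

α₀ = 1 / (1 + K1/[H⁺] + K1K2/[H⁺]²) = 1 / (1 + 10^+2.61 + 10^+1.17)
   = 1 / (1 + 407.38 + 14.791) = 1/423.17 = 0.002363
[CO2*] = α₀ × DIC = 0.002363 × 1.04 = 0.002458 mmol/L = 2.458 μmol/L
pCO2 = [CO2*]/KH = 2.458×10^-6 / 3.236×10^-2 = 75.9 μatm

pCO2 = 75.9 μatm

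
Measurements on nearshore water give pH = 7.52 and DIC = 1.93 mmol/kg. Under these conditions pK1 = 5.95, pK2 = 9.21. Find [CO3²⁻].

[CO3²⁻] = 0.0376 mmol/kg

α₂ = 1 / (1 + [H⁺]/K2 + [H⁺]²/(K1K2)) = 1 / (1 + 10^+1.69 + 10^+0.12)
   = 1 / (1 + 48.978 + 1.3183) = 1/51.296 = 0.01949
[CO3²⁻] = α₂ × DIC = 0.01949 × 1.93 = 0.0376 mmol/kg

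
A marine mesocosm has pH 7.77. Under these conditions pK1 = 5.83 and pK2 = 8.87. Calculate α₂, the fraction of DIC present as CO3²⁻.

α₂ = 0.0728

α₂ = 1 / (1 + [H⁺]/K2 + [H⁺]²/(K1K2)) = 1 / (1 + 10^+1.10 + 10^-0.84)
   = 1 / (1 + 12.589 + 0.14454) = 1/13.734 = 0.07281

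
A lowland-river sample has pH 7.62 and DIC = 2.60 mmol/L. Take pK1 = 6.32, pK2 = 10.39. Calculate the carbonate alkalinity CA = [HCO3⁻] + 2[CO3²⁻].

CA = 2.48 mmol/L

CA = [HCO3⁻] + 2[CO3²⁻] = (α₁ + 2α₂)·DIC
At pH 7.62: [H⁺]/K1 = 10^-1.30 = 0.050119, K2/[H⁺] = 10^-2.77 = 0.0016982
α₁ = 1/(1 + 0.050119 + 0.0016982) = 1/1.0518 = 0.9507; α₂ = α₁·K2/[H⁺] = 0.001615
α₁ + 2α₂ = 0.9540
CA = 0.9540 × 2.60 = 2.48 mmol/L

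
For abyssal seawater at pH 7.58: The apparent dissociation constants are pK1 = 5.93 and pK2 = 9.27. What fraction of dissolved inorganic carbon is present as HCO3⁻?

α₁ = 0.959

α₁ = 1 / (1 + [H⁺]/K1 + K2/[H⁺]) = 1 / (1 + 10^-1.65 + 10^-1.69)
   = 1 / (1 + 0.022387 + 0.020417) = 1/1.0428 = 0.9590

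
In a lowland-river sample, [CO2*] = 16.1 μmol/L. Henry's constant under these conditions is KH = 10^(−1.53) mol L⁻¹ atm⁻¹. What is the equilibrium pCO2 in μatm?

pCO2 = 546 μatm

KH = 10^(−1.53) = 2.951×10^-2 mol L⁻¹ atm⁻¹
pCO2 = [CO2*]/KH = 16.1×10^-6 / 2.951×10^-2 = 5.46×10^-4 atm = 546 μatm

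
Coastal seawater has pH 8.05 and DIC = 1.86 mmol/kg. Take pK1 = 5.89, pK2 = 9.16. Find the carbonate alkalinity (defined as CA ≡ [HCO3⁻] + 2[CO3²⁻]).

CA = [HCO3⁻] + 2[CO3²⁻] = (α₁ + 2α₂)·DIC
At pH 8.05: [H⁺]/K1 = 10^-2.16 = 0.0069183, K2/[H⁺] = 10^-1.11 = 0.077625
α₁ = 1/(1 + 0.0069183 + 0.077625) = 1/1.0845 = 0.9220; α₂ = α₁·K2/[H⁺] = 0.07157
α₁ + 2α₂ = 1.0652
CA = 1.0652 × 1.86 = 1.98 mmol/kg

CA = 1.98 mmol/kg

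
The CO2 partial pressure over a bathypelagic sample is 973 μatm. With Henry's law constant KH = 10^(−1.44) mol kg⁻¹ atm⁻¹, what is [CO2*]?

KH = 10^(−1.44) = 3.631×10^-2 mol kg⁻¹ atm⁻¹
[CO2*] = KH · pCO2 = 3.631×10^-2 × 973×10^-6 atm = 3.53×10^-5 mol/kg

[CO2*] = 35.3 μmol/kg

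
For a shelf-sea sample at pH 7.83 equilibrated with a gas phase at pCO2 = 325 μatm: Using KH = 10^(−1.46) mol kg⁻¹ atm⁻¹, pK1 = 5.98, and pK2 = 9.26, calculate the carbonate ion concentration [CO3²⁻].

[CO2*] = KH · pCO2 = 10^(−1.46) × 325×10^-6 = 1.127×10^-5 mol/kg
α₀ = 1/(1 + K1/[H⁺] + K1K2/[H⁺]²) = 1/(1 + 10^+1.85 + 10^+0.42) = 0.01344
DIC = [CO2*]/α₀ = 1.127×10^-5 / 0.01344 = 0.8387 mmol/kg
[CO3²⁻] = α₂·DIC; α₂ = 0.03534, so [CO3²⁻] = 0.03534 × 0.8387 = 0.0296 mmol/kg

[CO3²⁻] = 0.0296 mmol/kg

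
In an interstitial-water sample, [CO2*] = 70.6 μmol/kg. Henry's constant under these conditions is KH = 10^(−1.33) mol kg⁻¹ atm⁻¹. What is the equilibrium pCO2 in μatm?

pCO2 = 1510 μatm

KH = 10^(−1.33) = 4.677×10^-2 mol kg⁻¹ atm⁻¹
pCO2 = [CO2*]/KH = 70.6×10^-6 / 4.677×10^-2 = 1.51×10^-3 atm = 1510 μatm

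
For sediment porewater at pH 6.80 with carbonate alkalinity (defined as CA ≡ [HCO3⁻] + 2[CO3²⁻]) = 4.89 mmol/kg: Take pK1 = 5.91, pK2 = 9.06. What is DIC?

DIC = 5.49 mmol/kg

CA = [HCO3⁻] + 2[CO3²⁻] = (α₁ + 2α₂)·DIC
At pH 6.80: [H⁺]/K1 = 10^-0.89 = 0.12882, K2/[H⁺] = 10^-2.26 = 0.0054954
α₁ = 1/(1 + 0.12882 + 0.0054954) = 1/1.1343 = 0.8816; α₂ = α₁·K2/[H⁺] = 0.004845
α₁ + 2α₂ = 0.8913
DIC = CA / (α₁ + 2α₂) = 4.89 / 0.8913 = 5.49 mmol/kg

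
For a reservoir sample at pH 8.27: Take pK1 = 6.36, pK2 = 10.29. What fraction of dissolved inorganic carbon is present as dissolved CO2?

α₀ = 0.0120

α₀ = 1 / (1 + K1/[H⁺] + K1K2/[H⁺]²) = 1 / (1 + 10^+1.91 + 10^-0.11)
   = 1 / (1 + 81.283 + 0.77625) = 1/83.059 = 0.01204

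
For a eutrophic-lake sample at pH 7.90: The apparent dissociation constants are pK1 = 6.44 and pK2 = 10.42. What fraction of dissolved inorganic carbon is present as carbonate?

α₂ = 0.00291

α₂ = 1 / (1 + [H⁺]/K2 + [H⁺]²/(K1K2)) = 1 / (1 + 10^+2.52 + 10^+1.06)
   = 1 / (1 + 331.13 + 11.482) = 1/343.61 = 0.002910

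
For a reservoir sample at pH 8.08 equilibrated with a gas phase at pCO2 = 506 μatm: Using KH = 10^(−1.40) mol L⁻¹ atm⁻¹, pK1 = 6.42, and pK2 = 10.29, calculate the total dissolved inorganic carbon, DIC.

DIC = 0.947 mmol/L

[CO2*] = KH · pCO2 = 10^(−1.40) × 506×10^-6 = 2.014×10^-5 mol/L
α₀ = 1/(1 + K1/[H⁺] + K1K2/[H⁺]²) = 1/(1 + 10^+1.66 + 10^-0.55) = 0.02128
DIC = [CO2*]/α₀ = 2.014×10^-5 / 0.02128 = 0.947 mmol/L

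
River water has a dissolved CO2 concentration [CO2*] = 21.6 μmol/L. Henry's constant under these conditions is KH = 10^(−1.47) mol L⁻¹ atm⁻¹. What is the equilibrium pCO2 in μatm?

pCO2 = 637 μatm

KH = 10^(−1.47) = 3.388×10^-2 mol L⁻¹ atm⁻¹
pCO2 = [CO2*]/KH = 21.6×10^-6 / 3.388×10^-2 = 6.37×10^-4 atm = 637 μatm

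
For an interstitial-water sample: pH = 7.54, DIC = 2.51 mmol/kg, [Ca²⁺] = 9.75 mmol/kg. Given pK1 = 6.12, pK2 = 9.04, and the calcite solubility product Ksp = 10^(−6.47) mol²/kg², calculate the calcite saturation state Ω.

α₂ = 1 / (1 + [H⁺]/K2 + [H⁺]²/(K1K2)) = 1 / (1 + 10^+1.50 + 10^+0.08)
   = 1 / (1 + 31.623 + 1.2023) = 1/33.825 = 0.02956
[CO3²⁻] = α₂ × DIC = 0.02956 × 2.51 = 0.07421 mmol/kg
Ksp = 10^(−6.47) = 3.388×10^-7
Ω = [Ca²⁺][CO3²⁻]/Ksp = (9.75×10^-3)(7.421×10^-5) / 3.388×10^-7 = 2.14

Ω = 2.14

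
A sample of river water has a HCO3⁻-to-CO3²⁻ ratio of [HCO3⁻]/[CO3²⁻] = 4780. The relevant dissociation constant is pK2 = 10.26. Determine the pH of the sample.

From K2 = [H⁺][CO3²⁻]/[HCO3⁻]:  pH = pK2 − log₁₀([HCO3⁻]/[CO3²⁻])
log₁₀(4780) = +3.679
pH = 10.26 − (+3.679) = 6.58

pH = 6.58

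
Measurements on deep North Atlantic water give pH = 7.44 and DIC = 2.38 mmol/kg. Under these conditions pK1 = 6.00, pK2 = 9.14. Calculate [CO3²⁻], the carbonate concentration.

[CO3²⁻] = 0.0450 mmol/kg

α₂ = 1 / (1 + [H⁺]/K2 + [H⁺]²/(K1K2)) = 1 / (1 + 10^+1.70 + 10^+0.26)
   = 1 / (1 + 50.119 + 1.8197) = 1/52.938 = 0.01889
[CO3²⁻] = α₂ × DIC = 0.01889 × 2.38 = 0.0450 mmol/kg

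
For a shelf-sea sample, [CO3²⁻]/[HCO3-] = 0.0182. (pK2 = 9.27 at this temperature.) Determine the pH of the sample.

pH = 7.53

From K2 = [H⁺][CO3²⁻]/[HCO3-]:  pH = pK2 + log₁₀([CO3²⁻]/[HCO3-])
log₁₀(0.0182) = -1.740
pH = 9.27 + (-1.740) = 7.53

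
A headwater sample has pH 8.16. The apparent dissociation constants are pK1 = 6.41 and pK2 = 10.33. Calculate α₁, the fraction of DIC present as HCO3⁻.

α₁ = 1 / (1 + [H⁺]/K1 + K2/[H⁺]) = 1 / (1 + 10^-1.75 + 10^-2.17)
   = 1 / (1 + 0.017783 + 0.0067608) = 1/1.0245 = 0.9760

α₁ = 0.976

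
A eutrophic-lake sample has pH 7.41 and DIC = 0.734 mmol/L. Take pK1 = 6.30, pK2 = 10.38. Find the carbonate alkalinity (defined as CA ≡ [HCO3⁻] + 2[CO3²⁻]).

CA = [HCO3⁻] + 2[CO3²⁻] = (α₁ + 2α₂)·DIC
At pH 7.41: [H⁺]/K1 = 10^-1.11 = 0.077625, K2/[H⁺] = 10^-2.97 = 0.0010715
α₁ = 1/(1 + 0.077625 + 0.0010715) = 1/1.0787 = 0.9270; α₂ = α₁·K2/[H⁺] = 0.0009933
α₁ + 2α₂ = 0.9290
CA = 0.9290 × 0.734 = 0.682 mmol/L

CA = 0.682 mmol/L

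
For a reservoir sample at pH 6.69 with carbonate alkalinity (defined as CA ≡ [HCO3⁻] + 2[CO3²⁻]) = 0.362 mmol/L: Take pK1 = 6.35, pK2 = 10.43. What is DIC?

DIC = 0.527 mmol/L

CA = [HCO3⁻] + 2[CO3²⁻] = (α₁ + 2α₂)·DIC
At pH 6.69: [H⁺]/K1 = 10^-0.34 = 0.45709, K2/[H⁺] = 10^-3.74 = 0.00018197
α₁ = 1/(1 + 0.45709 + 0.00018197) = 1/1.4573 = 0.6862; α₂ = α₁·K2/[H⁺] = 0.0001249
α₁ + 2α₂ = 0.6865
DIC = CA / (α₁ + 2α₂) = 0.362 / 0.6865 = 0.527 mmol/L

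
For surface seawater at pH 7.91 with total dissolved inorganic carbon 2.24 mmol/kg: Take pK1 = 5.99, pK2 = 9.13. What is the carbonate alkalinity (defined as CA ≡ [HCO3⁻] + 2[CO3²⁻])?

CA = [HCO3⁻] + 2[CO3²⁻] = (α₁ + 2α₂)·DIC
At pH 7.91: [H⁺]/K1 = 10^-1.92 = 0.012023, K2/[H⁺] = 10^-1.22 = 0.060256
α₁ = 1/(1 + 0.012023 + 0.060256) = 1/1.0723 = 0.9326; α₂ = α₁·K2/[H⁺] = 0.05619
α₁ + 2α₂ = 1.0450
CA = 1.0450 × 2.24 = 2.34 mmol/kg

CA = 2.34 mmol/kg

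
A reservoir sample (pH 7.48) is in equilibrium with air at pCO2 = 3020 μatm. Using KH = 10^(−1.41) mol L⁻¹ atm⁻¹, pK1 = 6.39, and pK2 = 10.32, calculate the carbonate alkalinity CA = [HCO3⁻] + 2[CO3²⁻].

[CO2*] = KH · pCO2 = 10^(−1.41) × 3020×10^-6 = 1.175×10^-4 mol/L
α₀ = 1/(1 + K1/[H⁺] + K1K2/[H⁺]²) = 1/(1 + 10^+1.09 + 10^-1.75) = 0.07507
DIC = [CO2*]/α₀ = 1.175×10^-4 / 0.07507 = 1.565 mmol/L
CA = (α₁ + 2α₂)·DIC = (0.9236 + 2×0.001335) × 1.565 = 1.45 mmol/L

CA = 1.45 mmol/L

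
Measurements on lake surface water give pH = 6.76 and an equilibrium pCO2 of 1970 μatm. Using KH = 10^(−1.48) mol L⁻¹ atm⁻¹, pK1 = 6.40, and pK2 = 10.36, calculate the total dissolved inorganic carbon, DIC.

[CO2*] = KH · pCO2 = 10^(−1.48) × 1970×10^-6 = 6.523×10^-5 mol/L
α₀ = 1/(1 + K1/[H⁺] + K1K2/[H⁺]²) = 1/(1 + 10^+0.36 + 10^-3.24) = 0.3038
DIC = [CO2*]/α₀ = 6.523×10^-5 / 0.3038 = 0.215 mmol/L

DIC = 0.215 mmol/L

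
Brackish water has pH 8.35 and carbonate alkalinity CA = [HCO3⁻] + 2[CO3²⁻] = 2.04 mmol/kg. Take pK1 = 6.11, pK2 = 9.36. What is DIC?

DIC = 1.88 mmol/kg

CA = [HCO3⁻] + 2[CO3²⁻] = (α₁ + 2α₂)·DIC
At pH 8.35: [H⁺]/K1 = 10^-2.24 = 0.0057544, K2/[H⁺] = 10^-1.01 = 0.097724
α₁ = 1/(1 + 0.0057544 + 0.097724) = 1/1.1035 = 0.9062; α₂ = α₁·K2/[H⁺] = 0.08856
α₁ + 2α₂ = 1.0833
DIC = CA / (α₁ + 2α₂) = 2.04 / 1.0833 = 1.88 mmol/kg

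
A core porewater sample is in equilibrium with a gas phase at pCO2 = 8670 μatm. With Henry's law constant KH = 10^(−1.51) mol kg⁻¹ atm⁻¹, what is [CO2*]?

[CO2*] = 268 μmol/kg

KH = 10^(−1.51) = 3.090×10^-2 mol kg⁻¹ atm⁻¹
[CO2*] = KH · pCO2 = 3.090×10^-2 × 8670×10^-6 atm = 2.68×10^-4 mol/kg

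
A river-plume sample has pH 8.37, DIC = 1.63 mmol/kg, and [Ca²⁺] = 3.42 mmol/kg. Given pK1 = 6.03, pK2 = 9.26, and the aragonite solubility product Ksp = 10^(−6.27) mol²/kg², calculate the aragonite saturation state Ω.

Ω = 1.18

α₂ = 1 / (1 + [H⁺]/K2 + [H⁺]²/(K1K2)) = 1 / (1 + 10^+0.89 + 10^-1.45)
   = 1 / (1 + 7.7625 + 0.035481) = 1/8.7980 = 0.1137
[CO3²⁻] = α₂ × DIC = 0.1137 × 1.63 = 0.1853 mmol/kg
Ksp = 10^(−6.27) = 5.370×10^-7
Ω = [Ca²⁺][CO3²⁻]/Ksp = (3.42×10^-3)(1.853×10^-4) / 5.370×10^-7 = 1.18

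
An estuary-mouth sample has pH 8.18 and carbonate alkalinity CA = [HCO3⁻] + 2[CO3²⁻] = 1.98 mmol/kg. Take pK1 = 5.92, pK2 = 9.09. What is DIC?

CA = [HCO3⁻] + 2[CO3²⁻] = (α₁ + 2α₂)·DIC
At pH 8.18: [H⁺]/K1 = 10^-2.26 = 0.0054954, K2/[H⁺] = 10^-0.91 = 0.12303
α₁ = 1/(1 + 0.0054954 + 0.12303) = 1/1.1285 = 0.8861; α₂ = α₁·K2/[H⁺] = 0.1090
α₁ + 2α₂ = 1.1041
DIC = CA / (α₁ + 2α₂) = 1.98 / 1.1041 = 1.79 mmol/kg

DIC = 1.79 mmol/kg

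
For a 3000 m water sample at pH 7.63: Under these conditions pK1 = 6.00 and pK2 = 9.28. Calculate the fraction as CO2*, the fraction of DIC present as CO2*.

α₀ = 1 / (1 + K1/[H⁺] + K1K2/[H⁺]²) = 1 / (1 + 10^+1.63 + 10^-0.02)
   = 1 / (1 + 42.658 + 0.95499) = 1/44.613 = 0.02242

α₀ = 0.0224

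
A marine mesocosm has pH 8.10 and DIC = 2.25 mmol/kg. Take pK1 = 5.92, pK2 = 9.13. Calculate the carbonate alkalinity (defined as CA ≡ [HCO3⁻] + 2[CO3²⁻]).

CA = 2.43 mmol/kg

CA = [HCO3⁻] + 2[CO3²⁻] = (α₁ + 2α₂)·DIC
At pH 8.10: [H⁺]/K1 = 10^-2.18 = 0.0066069, K2/[H⁺] = 10^-1.03 = 0.093325
α₁ = 1/(1 + 0.0066069 + 0.093325) = 1/1.0999 = 0.9091; α₂ = α₁·K2/[H⁺] = 0.08485
α₁ + 2α₂ = 1.0788
CA = 1.0788 × 2.25 = 2.43 mmol/kg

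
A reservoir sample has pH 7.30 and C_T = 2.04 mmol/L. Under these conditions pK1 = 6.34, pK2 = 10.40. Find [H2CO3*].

α₀ = 1 / (1 + K1/[H⁺] + K1K2/[H⁺]²) = 1 / (1 + 10^+0.96 + 10^-2.14)
   = 1 / (1 + 9.1201 + 0.0072444) = 1/10.127 = 0.09874
[CO2*] = α₀ × DIC = 0.09874 × 2.04 = 0.201 mmol/L

[CO2*] = 0.201 mmol/L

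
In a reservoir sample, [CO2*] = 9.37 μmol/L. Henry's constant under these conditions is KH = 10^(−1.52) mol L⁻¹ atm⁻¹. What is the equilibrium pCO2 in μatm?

pCO2 = 310 μatm

KH = 10^(−1.52) = 3.020×10^-2 mol L⁻¹ atm⁻¹
pCO2 = [CO2*]/KH = 9.37×10^-6 / 3.020×10^-2 = 3.10×10^-4 atm = 310 μatm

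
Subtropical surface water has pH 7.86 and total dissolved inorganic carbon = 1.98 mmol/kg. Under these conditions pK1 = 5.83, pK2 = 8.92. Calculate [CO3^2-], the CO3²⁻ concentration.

[CO3²⁻] = 0.157 mmol/kg

α₂ = 1 / (1 + [H⁺]/K2 + [H⁺]²/(K1K2)) = 1 / (1 + 10^+1.06 + 10^-0.97)
   = 1 / (1 + 11.482 + 0.10715) = 1/12.589 = 0.07944
[CO3²⁻] = α₂ × DIC = 0.07944 × 1.98 = 0.157 mmol/kg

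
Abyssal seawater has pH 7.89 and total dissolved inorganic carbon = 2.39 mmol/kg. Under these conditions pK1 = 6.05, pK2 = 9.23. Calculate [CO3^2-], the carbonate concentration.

[CO3²⁻] = 0.103 mmol/kg

α₂ = 1 / (1 + [H⁺]/K2 + [H⁺]²/(K1K2)) = 1 / (1 + 10^+1.34 + 10^-0.50)
   = 1 / (1 + 21.878 + 0.31623) = 1/23.194 = 0.04311
[CO3²⁻] = α₂ × DIC = 0.04311 × 2.39 = 0.103 mmol/kg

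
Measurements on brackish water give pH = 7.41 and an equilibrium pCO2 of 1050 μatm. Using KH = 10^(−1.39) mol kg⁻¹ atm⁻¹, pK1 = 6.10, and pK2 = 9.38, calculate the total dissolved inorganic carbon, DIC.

DIC = 0.925 mmol/kg

[CO2*] = KH · pCO2 = 10^(−1.39) × 1050×10^-6 = 4.277×10^-5 mol/kg
α₀ = 1/(1 + K1/[H⁺] + K1K2/[H⁺]²) = 1/(1 + 10^+1.31 + 10^-0.66) = 0.04622
DIC = [CO2*]/α₀ = 4.277×10^-5 / 0.04622 = 0.925 mmol/kg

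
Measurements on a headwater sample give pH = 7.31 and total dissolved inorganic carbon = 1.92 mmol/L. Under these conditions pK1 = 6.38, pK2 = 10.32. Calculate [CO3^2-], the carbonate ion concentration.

α₂ = 1 / (1 + [H⁺]/K2 + [H⁺]²/(K1K2)) = 1 / (1 + 10^+3.01 + 10^+2.08)
   = 1 / (1 + 1023.3 + 120.23) = 1/1144.5 = 0.0008737
[CO3²⁻] = α₂ × DIC = 0.0008737 × 1.92 = 0.00168 mmol/L = 1.68 μmol/L

[CO3²⁻] = 1.68 μmol/L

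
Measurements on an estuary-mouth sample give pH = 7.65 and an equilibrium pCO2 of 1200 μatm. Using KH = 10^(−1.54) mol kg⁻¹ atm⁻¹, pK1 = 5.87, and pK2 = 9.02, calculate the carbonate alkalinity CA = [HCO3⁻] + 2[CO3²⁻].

CA = 2.26 mmol/kg

[CO2*] = KH · pCO2 = 10^(−1.54) × 1200×10^-6 = 3.461×10^-5 mol/kg
α₀ = 1/(1 + K1/[H⁺] + K1K2/[H⁺]²) = 1/(1 + 10^+1.78 + 10^+0.41) = 0.01567
DIC = [CO2*]/α₀ = 3.461×10^-5 / 0.01567 = 2.209 mmol/kg
CA = (α₁ + 2α₂)·DIC = (0.9441 + 2×0.04027) × 2.209 = 2.26 mmol/kg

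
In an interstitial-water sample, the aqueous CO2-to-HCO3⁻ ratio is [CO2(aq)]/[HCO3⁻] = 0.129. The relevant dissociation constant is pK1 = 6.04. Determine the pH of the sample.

From K1 = [H⁺][HCO3⁻]/[CO2(aq)]:  pH = pK1 − log₁₀([CO2(aq)]/[HCO3⁻])
log₁₀(0.129) = -0.889
pH = 6.04 − (-0.889) = 6.93

pH = 6.93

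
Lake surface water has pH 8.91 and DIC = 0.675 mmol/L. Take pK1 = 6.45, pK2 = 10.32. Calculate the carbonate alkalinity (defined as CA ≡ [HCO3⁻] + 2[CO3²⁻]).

CA = [HCO3⁻] + 2[CO3²⁻] = (α₁ + 2α₂)·DIC
At pH 8.91: [H⁺]/K1 = 10^-2.46 = 0.0034674, K2/[H⁺] = 10^-1.41 = 0.038905
α₁ = 1/(1 + 0.0034674 + 0.038905) = 1/1.0424 = 0.9594; α₂ = α₁·K2/[H⁺] = 0.03732
α₁ + 2α₂ = 1.0340
CA = 1.0340 × 0.675 = 0.698 mmol/L

CA = 0.698 mmol/L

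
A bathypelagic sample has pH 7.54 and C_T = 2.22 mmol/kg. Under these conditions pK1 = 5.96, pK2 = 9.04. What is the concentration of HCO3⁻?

α₁ = 1 / (1 + [H⁺]/K1 + K2/[H⁺]) = 1 / (1 + 10^-1.58 + 10^-1.50)
   = 1 / (1 + 0.026303 + 0.031623) = 1/1.0579 = 0.9452
[HCO3⁻] = α₁ × DIC = 0.9452 × 2.22 = 2.10 mmol/kg

[HCO3⁻] = 2.10 mmol/kg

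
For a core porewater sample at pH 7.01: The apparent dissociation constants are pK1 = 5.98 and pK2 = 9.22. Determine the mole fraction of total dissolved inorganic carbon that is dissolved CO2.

α₀ = 1 / (1 + K1/[H⁺] + K1K2/[H⁺]²) = 1 / (1 + 10^+1.03 + 10^-1.18)
   = 1 / (1 + 10.715 + 0.066069) = 1/11.781 = 0.08488

α₀ = 0.0849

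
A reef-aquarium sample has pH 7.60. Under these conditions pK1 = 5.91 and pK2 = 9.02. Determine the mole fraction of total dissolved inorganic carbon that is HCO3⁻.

α₁ = 0.945

α₁ = 1 / (1 + [H⁺]/K1 + K2/[H⁺]) = 1 / (1 + 10^-1.69 + 10^-1.42)
   = 1 / (1 + 0.020417 + 0.038019) = 1/1.0584 = 0.9448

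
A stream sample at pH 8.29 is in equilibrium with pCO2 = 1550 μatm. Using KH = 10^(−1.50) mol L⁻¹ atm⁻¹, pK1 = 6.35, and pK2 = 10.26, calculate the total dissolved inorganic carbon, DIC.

[CO2*] = KH · pCO2 = 10^(−1.50) × 1550×10^-6 = 4.902×10^-5 mol/L
α₀ = 1/(1 + K1/[H⁺] + K1K2/[H⁺]²) = 1/(1 + 10^+1.94 + 10^-0.03) = 0.01123
DIC = [CO2*]/α₀ = 4.902×10^-5 / 0.01123 = 4.36 mmol/L

DIC = 4.36 mmol/L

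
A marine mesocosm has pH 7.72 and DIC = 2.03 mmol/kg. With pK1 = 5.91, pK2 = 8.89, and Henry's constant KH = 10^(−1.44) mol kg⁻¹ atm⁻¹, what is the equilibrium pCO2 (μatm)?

α₀ = 1 / (1 + K1/[H⁺] + K1K2/[H⁺]²) = 1 / (1 + 10^+1.81 + 10^+0.64)
   = 1 / (1 + 64.565 + 4.3652) = 1/69.931 = 0.01430
[CO2*] = α₀ × DIC = 0.01430 × 2.03 = 0.02903 mmol/kg
pCO2 = [CO2*]/KH = 2.903×10^-5 / 3.631×10^-2 = 800 μatm

pCO2 = 800 μatm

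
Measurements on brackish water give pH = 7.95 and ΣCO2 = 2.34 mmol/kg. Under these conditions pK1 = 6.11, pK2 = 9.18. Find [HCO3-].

[HCO3⁻] = 2.18 mmol/kg

α₁ = 1 / (1 + [H⁺]/K1 + K2/[H⁺]) = 1 / (1 + 10^-1.84 + 10^-1.23)
   = 1 / (1 + 0.014454 + 0.058884) = 1/1.0733 = 0.9317
[HCO3⁻] = α₁ × DIC = 0.9317 × 2.34 = 2.18 mmol/kg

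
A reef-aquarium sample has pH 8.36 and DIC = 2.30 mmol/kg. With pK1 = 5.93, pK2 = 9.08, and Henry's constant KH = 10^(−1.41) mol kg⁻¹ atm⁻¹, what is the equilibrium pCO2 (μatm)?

α₀ = 1 / (1 + K1/[H⁺] + K1K2/[H⁺]²) = 1 / (1 + 10^+2.43 + 10^+1.71)
   = 1 / (1 + 269.15 + 51.286) = 1/321.44 = 0.003111
[CO2*] = α₀ × DIC = 0.003111 × 2.30 = 0.007155 mmol/kg = 7.155 μmol/kg
pCO2 = [CO2*]/KH = 7.155×10^-6 / 3.890×10^-2 = 184 μatm

pCO2 = 184 μatm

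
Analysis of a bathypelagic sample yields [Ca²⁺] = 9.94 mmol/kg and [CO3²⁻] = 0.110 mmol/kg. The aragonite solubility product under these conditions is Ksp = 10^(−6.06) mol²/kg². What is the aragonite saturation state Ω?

Ω = 1.26

Ksp = 10^(−6.06) = 8.710×10^-7
Ω = [Ca²⁺][CO3²⁻]/Ksp = (9.94×10^-3)(0.110×10^-3) / 8.710×10^-7 = 1.26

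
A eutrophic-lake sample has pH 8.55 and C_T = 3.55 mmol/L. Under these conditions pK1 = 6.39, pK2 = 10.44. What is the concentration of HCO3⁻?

α₁ = 1 / (1 + [H⁺]/K1 + K2/[H⁺]) = 1 / (1 + 10^-2.16 + 10^-1.89)
   = 1 / (1 + 0.0069183 + 0.012882) = 1/1.0198 = 0.9806
[HCO3⁻] = α₁ × DIC = 0.9806 × 3.55 = 3.48 mmol/L

[HCO3⁻] = 3.48 mmol/L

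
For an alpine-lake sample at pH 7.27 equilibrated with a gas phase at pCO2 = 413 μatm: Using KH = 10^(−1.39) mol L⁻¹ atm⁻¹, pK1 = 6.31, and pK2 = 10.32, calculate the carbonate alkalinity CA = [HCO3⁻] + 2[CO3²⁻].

CA = 0.154 mmol/L

[CO2*] = KH · pCO2 = 10^(−1.39) × 413×10^-6 = 1.682×10^-5 mol/L
α₀ = 1/(1 + K1/[H⁺] + K1K2/[H⁺]²) = 1/(1 + 10^+0.96 + 10^-2.09) = 0.09873
DIC = [CO2*]/α₀ = 1.682×10^-5 / 0.09873 = 0.1704 mmol/L
CA = (α₁ + 2α₂)·DIC = (0.9005 + 2×0.0008025) × 0.1704 = 0.154 mmol/L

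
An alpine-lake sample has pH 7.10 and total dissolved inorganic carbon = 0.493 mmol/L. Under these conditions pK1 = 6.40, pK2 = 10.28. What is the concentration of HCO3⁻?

α₁ = 1 / (1 + [H⁺]/K1 + K2/[H⁺]) = 1 / (1 + 10^-0.70 + 10^-3.18)
   = 1 / (1 + 0.19953 + 0.00066069) = 1/1.2002 = 0.8332
[HCO3⁻] = α₁ × DIC = 0.8332 × 0.493 = 0.411 mmol/L

[HCO3⁻] = 0.411 mmol/L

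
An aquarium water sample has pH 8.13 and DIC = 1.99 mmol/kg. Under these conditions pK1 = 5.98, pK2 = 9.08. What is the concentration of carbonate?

α₂ = 1 / (1 + [H⁺]/K2 + [H⁺]²/(K1K2)) = 1 / (1 + 10^+0.95 + 10^-1.20)
   = 1 / (1 + 8.9125 + 0.063096) = 1/9.9756 = 0.1002
[CO3²⁻] = α₂ × DIC = 0.1002 × 1.99 = 0.199 mmol/kg

[CO3²⁻] = 0.199 mmol/kg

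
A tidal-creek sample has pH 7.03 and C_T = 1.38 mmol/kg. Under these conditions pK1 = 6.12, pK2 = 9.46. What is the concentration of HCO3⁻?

α₁ = 1 / (1 + [H⁺]/K1 + K2/[H⁺]) = 1 / (1 + 10^-0.91 + 10^-2.43)
   = 1 / (1 + 0.12303 + 0.0037154) = 1/1.1267 = 0.8875
[HCO3⁻] = α₁ × DIC = 0.8875 × 1.38 = 1.22 mmol/kg

[HCO3⁻] = 1.22 mmol/kg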